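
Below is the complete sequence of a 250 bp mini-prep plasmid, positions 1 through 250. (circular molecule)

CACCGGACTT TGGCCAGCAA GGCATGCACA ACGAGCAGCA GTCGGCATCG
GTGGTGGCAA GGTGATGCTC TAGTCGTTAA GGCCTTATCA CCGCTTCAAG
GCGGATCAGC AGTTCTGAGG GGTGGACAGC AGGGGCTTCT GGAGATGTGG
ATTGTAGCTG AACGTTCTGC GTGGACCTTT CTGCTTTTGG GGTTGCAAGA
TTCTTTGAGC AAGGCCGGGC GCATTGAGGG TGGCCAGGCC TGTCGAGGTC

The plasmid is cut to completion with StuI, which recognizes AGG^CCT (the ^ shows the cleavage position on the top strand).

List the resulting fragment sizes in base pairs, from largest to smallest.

StuI sites (AGGCCT) start at positions 80, 236.
StuI cuts after base 3 of each site, so after positions 82, 238.
Circular molecule, 2 cuts → 2 fragments:
  83–238 → 156 bp
  239–250 then 1–82 → 12 + 82 = 94 bp
Sorted largest to smallest: 156, 94 bp.

156, 94 bp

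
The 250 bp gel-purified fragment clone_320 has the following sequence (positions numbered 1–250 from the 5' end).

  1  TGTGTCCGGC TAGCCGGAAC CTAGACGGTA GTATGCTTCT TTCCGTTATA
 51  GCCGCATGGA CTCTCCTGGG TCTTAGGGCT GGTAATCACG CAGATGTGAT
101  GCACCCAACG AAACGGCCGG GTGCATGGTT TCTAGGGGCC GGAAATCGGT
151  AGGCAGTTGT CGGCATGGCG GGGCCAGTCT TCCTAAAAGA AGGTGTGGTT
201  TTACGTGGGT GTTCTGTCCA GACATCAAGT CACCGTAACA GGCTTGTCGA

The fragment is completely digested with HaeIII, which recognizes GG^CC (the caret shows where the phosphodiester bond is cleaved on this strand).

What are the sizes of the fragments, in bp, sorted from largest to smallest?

HaeIII sites (GGCC) start at positions 115, 137, 172.
HaeIII cuts after base 2 of each site, so after positions 116, 138, 173.
Linear molecule, 3 cuts → 4 fragments:
  1–116 → 116 bp
  117–138 → 22 bp
  139–173 → 35 bp
  174–250 → 77 bp
Sorted largest to smallest: 116, 77, 35, 22 bp.

116, 77, 35, 22 bp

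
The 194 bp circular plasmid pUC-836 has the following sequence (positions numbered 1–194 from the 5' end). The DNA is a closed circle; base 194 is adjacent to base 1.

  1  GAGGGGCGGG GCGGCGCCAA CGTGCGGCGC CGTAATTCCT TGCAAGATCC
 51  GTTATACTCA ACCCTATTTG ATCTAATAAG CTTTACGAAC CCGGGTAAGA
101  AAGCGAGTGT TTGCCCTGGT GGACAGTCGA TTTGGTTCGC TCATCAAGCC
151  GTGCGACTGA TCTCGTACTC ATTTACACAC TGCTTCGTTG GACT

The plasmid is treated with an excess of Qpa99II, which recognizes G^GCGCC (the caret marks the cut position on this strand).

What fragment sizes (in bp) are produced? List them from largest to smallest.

Qpa99II sites (GGCGCC) start at positions 13, 26.
Qpa99II cuts after the first base of each site, so after positions 13, 26.
Circular molecule, 2 cuts → 2 fragments:
  14–26 → 13 bp
  27–194 then 1–13 → 168 + 13 = 181 bp
Sorted largest to smallest: 181, 13 bp.

181, 13 bp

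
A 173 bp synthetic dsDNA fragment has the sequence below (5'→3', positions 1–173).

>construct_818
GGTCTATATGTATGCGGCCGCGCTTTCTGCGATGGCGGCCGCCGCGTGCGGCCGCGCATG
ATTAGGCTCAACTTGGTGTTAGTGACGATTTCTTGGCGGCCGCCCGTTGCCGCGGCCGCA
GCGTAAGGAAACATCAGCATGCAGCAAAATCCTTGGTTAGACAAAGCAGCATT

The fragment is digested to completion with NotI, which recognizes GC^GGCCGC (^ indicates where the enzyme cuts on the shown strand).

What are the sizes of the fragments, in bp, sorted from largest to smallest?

NotI sites (GCGGCCGC) start at positions 14, 35, 48, 96, 112.
NotI cuts after base 2 of each site, so after positions 15, 36, 49, 97, 113.
Linear molecule, 5 cuts → 6 fragments:
  1–15 → 15 bp
  16–36 → 21 bp
  37–49 → 13 bp
  50–97 → 48 bp
  98–113 → 16 bp
  114–173 → 60 bp
Sorted largest to smallest: 60, 48, 21, 16, 15, 13 bp.

60, 48, 21, 16, 15, 13 bp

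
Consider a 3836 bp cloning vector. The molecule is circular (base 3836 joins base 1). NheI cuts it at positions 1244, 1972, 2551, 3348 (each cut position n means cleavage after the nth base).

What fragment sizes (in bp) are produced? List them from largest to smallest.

1732, 797, 728, 579 bp

Circular molecule, 4 cuts → 4 fragments:
  1972 − 1244 = 728 bp
  2551 − 1972 = 579 bp
  3348 − 2551 = 797 bp
  wrap: 3836 − 3348 + 1244 = 1732 bp
Sorted largest to smallest: 1732, 797, 728, 579 bp.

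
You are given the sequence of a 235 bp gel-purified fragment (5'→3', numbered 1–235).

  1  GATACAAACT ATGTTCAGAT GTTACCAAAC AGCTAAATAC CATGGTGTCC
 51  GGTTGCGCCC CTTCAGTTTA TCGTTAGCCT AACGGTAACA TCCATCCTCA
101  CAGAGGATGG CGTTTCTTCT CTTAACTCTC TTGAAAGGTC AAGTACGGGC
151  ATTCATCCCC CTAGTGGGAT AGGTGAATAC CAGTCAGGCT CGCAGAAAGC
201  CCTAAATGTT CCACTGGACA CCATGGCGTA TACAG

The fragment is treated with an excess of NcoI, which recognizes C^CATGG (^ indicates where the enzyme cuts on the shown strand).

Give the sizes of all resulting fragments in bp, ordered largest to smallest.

NcoI sites (CCATGG) start at positions 40, 221.
NcoI cuts after the first base of each site, so after positions 40, 221.
Linear molecule, 2 cuts → 3 fragments:
  1–40 → 40 bp
  41–221 → 181 bp
  222–235 → 14 bp
Sorted largest to smallest: 181, 40, 14 bp.

181, 40, 14 bp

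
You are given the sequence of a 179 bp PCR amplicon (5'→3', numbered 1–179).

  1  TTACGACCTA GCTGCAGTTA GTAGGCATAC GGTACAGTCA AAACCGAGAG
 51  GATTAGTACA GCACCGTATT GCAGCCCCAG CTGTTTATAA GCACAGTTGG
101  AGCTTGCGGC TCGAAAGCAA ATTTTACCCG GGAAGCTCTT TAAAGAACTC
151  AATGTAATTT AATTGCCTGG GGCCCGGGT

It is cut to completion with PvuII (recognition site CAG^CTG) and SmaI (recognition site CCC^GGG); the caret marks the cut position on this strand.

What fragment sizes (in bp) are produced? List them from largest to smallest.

80, 49, 46, 4 bp

The PvuII site (CAGCTG) starts at position 78.
PvuII cuts after base 3 of each site, so after position 80.
SmaI sites (CCCGGG) start at positions 127, 173.
SmaI cuts after base 3 of each site, so after positions 129, 175.
Combined cut positions: 80, 129, 175.
Linear molecule, 3 cuts → 4 fragments:
  1–80 → 80 bp
  81–129 → 49 bp
  130–175 → 46 bp
  176–179 → 4 bp
Sorted largest to smallest: 80, 49, 46, 4 bp.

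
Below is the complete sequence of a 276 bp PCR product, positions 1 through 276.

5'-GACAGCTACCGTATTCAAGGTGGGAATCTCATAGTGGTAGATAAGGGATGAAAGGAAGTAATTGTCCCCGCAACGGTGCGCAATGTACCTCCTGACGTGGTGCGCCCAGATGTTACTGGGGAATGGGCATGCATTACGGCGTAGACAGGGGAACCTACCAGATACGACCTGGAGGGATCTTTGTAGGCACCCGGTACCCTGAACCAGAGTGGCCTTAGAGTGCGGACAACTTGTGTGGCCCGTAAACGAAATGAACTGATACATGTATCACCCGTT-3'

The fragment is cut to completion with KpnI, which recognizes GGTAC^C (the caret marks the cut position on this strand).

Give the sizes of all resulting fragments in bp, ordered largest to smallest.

197, 79 bp

The KpnI site (GGTACC) starts at position 193.
KpnI cuts after base 5 of each site (before the last base), so after position 197.
Linear molecule, 1 cut → 2 fragments:
  1–197 → 197 bp
  198–276 → 79 bp
Sorted largest to smallest: 197, 79 bp.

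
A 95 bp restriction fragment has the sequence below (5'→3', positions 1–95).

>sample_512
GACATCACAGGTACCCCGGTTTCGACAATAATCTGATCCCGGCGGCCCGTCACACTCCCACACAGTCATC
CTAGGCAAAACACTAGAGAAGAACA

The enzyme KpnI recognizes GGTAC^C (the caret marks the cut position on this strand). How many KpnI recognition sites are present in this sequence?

1

GGTACC occurs starting at position 10.
KpnI cuts at 1 site.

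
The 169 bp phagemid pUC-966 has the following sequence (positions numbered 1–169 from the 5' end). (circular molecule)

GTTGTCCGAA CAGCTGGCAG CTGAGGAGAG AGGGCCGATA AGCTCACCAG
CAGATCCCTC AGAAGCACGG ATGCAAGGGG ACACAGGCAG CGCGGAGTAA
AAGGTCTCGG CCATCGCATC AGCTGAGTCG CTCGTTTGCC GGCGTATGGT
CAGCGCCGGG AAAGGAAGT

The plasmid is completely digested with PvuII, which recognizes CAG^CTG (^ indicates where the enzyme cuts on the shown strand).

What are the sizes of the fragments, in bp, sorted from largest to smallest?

PvuII sites (CAGCTG) start at positions 11, 18, 120.
PvuII cuts after base 3 of each site, so after positions 13, 20, 122.
Circular molecule, 3 cuts → 3 fragments:
  14–20 → 7 bp
  21–122 → 102 bp
  123–169 then 1–13 → 47 + 13 = 60 bp
Sorted largest to smallest: 102, 60, 7 bp.

102, 60, 7 bp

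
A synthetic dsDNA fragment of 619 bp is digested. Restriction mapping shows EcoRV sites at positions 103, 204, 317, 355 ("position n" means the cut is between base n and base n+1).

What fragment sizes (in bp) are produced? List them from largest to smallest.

264, 113, 103, 101, 38 bp

Linear molecule, 4 cuts → 5 fragments:
  103 − 0 = 103 bp
  204 − 103 = 101 bp
  317 − 204 = 113 bp
  355 − 317 = 38 bp
  619 − 355 = 264 bp
Sorted largest to smallest: 264, 113, 103, 101, 38 bp.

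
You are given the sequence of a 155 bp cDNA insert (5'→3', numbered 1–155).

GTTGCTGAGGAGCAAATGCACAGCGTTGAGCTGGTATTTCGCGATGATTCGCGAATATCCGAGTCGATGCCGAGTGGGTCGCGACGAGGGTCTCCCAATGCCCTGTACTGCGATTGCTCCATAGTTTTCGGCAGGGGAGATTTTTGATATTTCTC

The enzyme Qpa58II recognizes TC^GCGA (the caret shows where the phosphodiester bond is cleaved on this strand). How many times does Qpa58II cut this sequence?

3

TCGCGA occurs starting at positions 39, 49, 79.
Qpa58II cuts at 3 sites.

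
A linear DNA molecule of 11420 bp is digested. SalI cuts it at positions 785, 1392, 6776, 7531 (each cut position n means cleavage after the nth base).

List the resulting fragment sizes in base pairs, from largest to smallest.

5384, 3889, 785, 755, 607 bp

Linear molecule, 4 cuts → 5 fragments:
  785 − 0 = 785 bp
  1392 − 785 = 607 bp
  6776 − 1392 = 5384 bp
  7531 − 6776 = 755 bp
  11420 − 7531 = 3889 bp
Sorted largest to smallest: 5384, 3889, 785, 755, 607 bp.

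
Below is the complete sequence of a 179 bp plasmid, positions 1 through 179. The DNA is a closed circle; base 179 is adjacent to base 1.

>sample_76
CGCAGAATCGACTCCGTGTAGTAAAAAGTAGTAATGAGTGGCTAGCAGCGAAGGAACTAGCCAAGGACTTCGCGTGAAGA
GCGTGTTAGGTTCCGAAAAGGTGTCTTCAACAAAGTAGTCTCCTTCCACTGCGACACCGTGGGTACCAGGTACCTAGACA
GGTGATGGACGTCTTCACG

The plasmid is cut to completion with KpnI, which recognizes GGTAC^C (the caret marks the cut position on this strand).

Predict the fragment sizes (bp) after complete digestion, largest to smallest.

172, 7 bp

KpnI sites (GGTACC) start at positions 142, 149.
KpnI cuts after base 5 of each site (before the last base), so after positions 146, 153.
Circular molecule, 2 cuts → 2 fragments:
  147–153 → 7 bp
  154–179 then 1–146 → 26 + 146 = 172 bp
Sorted largest to smallest: 172, 7 bp.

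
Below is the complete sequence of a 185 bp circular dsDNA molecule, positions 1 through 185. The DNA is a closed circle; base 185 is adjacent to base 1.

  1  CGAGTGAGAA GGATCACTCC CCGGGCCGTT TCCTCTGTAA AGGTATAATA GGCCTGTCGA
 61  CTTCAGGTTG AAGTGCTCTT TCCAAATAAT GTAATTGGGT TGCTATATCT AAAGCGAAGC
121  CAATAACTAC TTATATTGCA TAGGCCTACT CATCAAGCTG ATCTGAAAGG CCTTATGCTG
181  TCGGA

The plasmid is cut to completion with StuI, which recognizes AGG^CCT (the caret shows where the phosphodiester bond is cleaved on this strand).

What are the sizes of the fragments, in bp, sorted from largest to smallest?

StuI sites (AGGCCT) start at positions 50, 142, 168.
StuI cuts after base 3 of each site, so after positions 52, 144, 170.
Circular molecule, 3 cuts → 3 fragments:
  53–144 → 92 bp
  145–170 → 26 bp
  171–185 then 1–52 → 15 + 52 = 67 bp
Sorted largest to smallest: 92, 67, 26 bp.

92, 67, 26 bp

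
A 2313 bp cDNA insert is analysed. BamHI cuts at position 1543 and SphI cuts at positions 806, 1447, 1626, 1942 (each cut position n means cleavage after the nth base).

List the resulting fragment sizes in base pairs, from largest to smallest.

806, 641, 371, 316, 96, 83 bp

Combined cut positions (sorted): 806, 1447, 1543, 1626, 1942.
Linear molecule, 5 cuts → 6 fragments:
  806 − 0 = 806 bp
  1447 − 806 = 641 bp
  1543 − 1447 = 96 bp
  1626 − 1543 = 83 bp
  1942 − 1626 = 316 bp
  2313 − 1942 = 371 bp
Sorted largest to smallest: 806, 641, 371, 316, 96, 83 bp.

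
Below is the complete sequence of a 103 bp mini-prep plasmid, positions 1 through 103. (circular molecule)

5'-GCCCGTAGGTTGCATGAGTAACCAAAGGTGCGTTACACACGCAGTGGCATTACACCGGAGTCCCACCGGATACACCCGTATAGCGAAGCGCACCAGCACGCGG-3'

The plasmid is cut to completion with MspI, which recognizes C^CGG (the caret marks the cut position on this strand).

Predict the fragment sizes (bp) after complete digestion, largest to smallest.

92, 11 bp

MspI sites (CCGG) start at positions 55, 66.
MspI cuts after the first base of each site, so after positions 55, 66.
Circular molecule, 2 cuts → 2 fragments:
  56–66 → 11 bp
  67–103 then 1–55 → 37 + 55 = 92 bp
Sorted largest to smallest: 92, 11 bp.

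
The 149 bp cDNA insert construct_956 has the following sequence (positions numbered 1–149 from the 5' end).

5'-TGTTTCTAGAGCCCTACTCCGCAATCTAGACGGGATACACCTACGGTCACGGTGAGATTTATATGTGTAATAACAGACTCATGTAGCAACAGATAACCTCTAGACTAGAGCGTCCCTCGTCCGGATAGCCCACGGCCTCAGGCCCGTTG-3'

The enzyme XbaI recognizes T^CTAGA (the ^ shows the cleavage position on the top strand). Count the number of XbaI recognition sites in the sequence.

TCTAGA occurs starting at positions 5, 25, 99.
XbaI cuts at 3 sites.

3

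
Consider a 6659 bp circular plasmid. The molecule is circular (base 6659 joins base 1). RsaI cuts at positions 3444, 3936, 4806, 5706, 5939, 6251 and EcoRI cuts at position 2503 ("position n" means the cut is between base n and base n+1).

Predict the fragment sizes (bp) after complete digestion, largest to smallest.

2911, 941, 900, 870, 492, 312, 233 bp

Combined cut positions (sorted): 2503, 3444, 3936, 4806, 5706, 5939, 6251.
Circular molecule, 7 cuts → 7 fragments:
  3444 − 2503 = 941 bp
  3936 − 3444 = 492 bp
  4806 − 3936 = 870 bp
  5706 − 4806 = 900 bp
  5939 − 5706 = 233 bp
  6251 − 5939 = 312 bp
  wrap: 6659 − 6251 + 2503 = 2911 bp
Sorted largest to smallest: 2911, 941, 900, 870, 492, 312, 233 bp.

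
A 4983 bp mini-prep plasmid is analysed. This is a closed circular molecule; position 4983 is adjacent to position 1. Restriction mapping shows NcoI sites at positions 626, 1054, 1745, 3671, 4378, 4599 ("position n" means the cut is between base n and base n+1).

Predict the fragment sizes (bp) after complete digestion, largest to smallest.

1926, 1010, 707, 691, 428, 221 bp

Circular molecule, 6 cuts → 6 fragments:
  1054 − 626 = 428 bp
  1745 − 1054 = 691 bp
  3671 − 1745 = 1926 bp
  4378 − 3671 = 707 bp
  4599 − 4378 = 221 bp
  wrap: 4983 − 4599 + 626 = 1010 bp
Sorted largest to smallest: 1926, 1010, 707, 691, 428, 221 bp.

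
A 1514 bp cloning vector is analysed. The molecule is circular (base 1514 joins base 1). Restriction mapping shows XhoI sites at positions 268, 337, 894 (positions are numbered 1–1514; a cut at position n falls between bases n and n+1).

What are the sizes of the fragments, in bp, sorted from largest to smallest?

888, 557, 69 bp

Circular molecule, 3 cuts → 3 fragments:
  337 − 268 = 69 bp
  894 − 337 = 557 bp
  wrap: 1514 − 894 + 268 = 888 bp
Sorted largest to smallest: 888, 557, 69 bp.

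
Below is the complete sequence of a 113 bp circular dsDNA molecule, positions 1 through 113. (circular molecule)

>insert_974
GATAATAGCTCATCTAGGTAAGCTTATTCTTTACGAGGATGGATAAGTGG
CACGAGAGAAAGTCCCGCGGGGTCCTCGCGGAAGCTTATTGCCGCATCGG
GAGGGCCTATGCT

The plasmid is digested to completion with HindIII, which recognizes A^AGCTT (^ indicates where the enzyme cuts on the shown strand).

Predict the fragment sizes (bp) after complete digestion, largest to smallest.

62, 51 bp

HindIII sites (AAGCTT) start at positions 20, 82.
HindIII cuts after the first base of each site, so after positions 20, 82.
Circular molecule, 2 cuts → 2 fragments:
  21–82 → 62 bp
  83–113 then 1–20 → 31 + 20 = 51 bp
Sorted largest to smallest: 62, 51 bp.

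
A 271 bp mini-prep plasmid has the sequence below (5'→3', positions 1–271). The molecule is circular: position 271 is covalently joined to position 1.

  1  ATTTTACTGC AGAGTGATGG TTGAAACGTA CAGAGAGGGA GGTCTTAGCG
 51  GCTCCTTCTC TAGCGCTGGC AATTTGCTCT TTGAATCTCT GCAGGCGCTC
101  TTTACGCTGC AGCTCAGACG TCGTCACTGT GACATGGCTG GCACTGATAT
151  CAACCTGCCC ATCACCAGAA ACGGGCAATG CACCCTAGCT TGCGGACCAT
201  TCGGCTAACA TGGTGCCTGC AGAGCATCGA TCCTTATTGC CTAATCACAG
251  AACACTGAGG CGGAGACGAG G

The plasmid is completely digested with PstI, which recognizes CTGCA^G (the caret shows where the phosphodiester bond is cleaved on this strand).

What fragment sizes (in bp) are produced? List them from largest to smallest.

PstI sites (CTGCAG) start at positions 7, 89, 107, 217.
PstI cuts after base 5 of each site (before the last base), so after positions 11, 93, 111, 221.
Circular molecule, 4 cuts → 4 fragments:
  12–93 → 82 bp
  94–111 → 18 bp
  112–221 → 110 bp
  222–271 then 1–11 → 50 + 11 = 61 bp
Sorted largest to smallest: 110, 82, 61, 18 bp.

110, 82, 61, 18 bp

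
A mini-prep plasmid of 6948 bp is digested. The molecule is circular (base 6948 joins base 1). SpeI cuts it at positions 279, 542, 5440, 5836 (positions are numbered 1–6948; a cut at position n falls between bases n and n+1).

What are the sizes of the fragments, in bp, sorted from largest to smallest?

Circular molecule, 4 cuts → 4 fragments:
  542 − 279 = 263 bp
  5440 − 542 = 4898 bp
  5836 − 5440 = 396 bp
  wrap: 6948 − 5836 + 279 = 1391 bp
Sorted largest to smallest: 4898, 1391, 396, 263 bp.

4898, 1391, 396, 263 bp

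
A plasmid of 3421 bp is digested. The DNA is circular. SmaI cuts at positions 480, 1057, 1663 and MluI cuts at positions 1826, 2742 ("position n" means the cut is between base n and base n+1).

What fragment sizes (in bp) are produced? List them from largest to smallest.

1159, 916, 606, 577, 163 bp

Combined cut positions (sorted): 480, 1057, 1663, 1826, 2742.
Circular molecule, 5 cuts → 5 fragments:
  1057 − 480 = 577 bp
  1663 − 1057 = 606 bp
  1826 − 1663 = 163 bp
  2742 − 1826 = 916 bp
  wrap: 3421 − 2742 + 480 = 1159 bp
Sorted largest to smallest: 1159, 916, 606, 577, 163 bp.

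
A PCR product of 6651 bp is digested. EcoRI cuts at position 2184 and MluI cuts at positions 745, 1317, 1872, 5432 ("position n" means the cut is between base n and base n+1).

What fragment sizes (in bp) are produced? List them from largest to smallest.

3248, 1219, 745, 572, 555, 312 bp

Combined cut positions (sorted): 745, 1317, 1872, 2184, 5432.
Linear molecule, 5 cuts → 6 fragments:
  745 − 0 = 745 bp
  1317 − 745 = 572 bp
  1872 − 1317 = 555 bp
  2184 − 1872 = 312 bp
  5432 − 2184 = 3248 bp
  6651 − 5432 = 1219 bp
Sorted largest to smallest: 3248, 1219, 745, 572, 555, 312 bp.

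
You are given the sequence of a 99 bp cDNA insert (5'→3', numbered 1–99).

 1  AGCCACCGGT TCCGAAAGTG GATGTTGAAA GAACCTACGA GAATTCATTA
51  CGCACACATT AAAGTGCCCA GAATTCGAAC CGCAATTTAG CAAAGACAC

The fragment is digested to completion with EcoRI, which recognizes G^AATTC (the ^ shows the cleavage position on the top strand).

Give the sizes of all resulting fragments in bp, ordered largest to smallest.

41, 30, 28 bp

EcoRI sites (GAATTC) start at positions 41, 71.
EcoRI cuts after the first base of each site, so after positions 41, 71.
Linear molecule, 2 cuts → 3 fragments:
  1–41 → 41 bp
  42–71 → 30 bp
  72–99 → 28 bp
Sorted largest to smallest: 41, 30, 28 bp.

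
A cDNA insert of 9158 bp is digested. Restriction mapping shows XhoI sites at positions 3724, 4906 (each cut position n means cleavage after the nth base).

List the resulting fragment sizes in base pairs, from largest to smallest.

Linear molecule, 2 cuts → 3 fragments:
  3724 − 0 = 3724 bp
  4906 − 3724 = 1182 bp
  9158 − 4906 = 4252 bp
Sorted largest to smallest: 4252, 3724, 1182 bp.

4252, 3724, 1182 bp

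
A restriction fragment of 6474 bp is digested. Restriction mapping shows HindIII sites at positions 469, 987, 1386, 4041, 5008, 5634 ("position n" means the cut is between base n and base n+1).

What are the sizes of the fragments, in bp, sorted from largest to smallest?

Linear molecule, 6 cuts → 7 fragments:
  469 − 0 = 469 bp
  987 − 469 = 518 bp
  1386 − 987 = 399 bp
  4041 − 1386 = 2655 bp
  5008 − 4041 = 967 bp
  5634 − 5008 = 626 bp
  6474 − 5634 = 840 bp
Sorted largest to smallest: 2655, 967, 840, 626, 518, 469, 399 bp.

2655, 967, 840, 626, 518, 469, 399 bp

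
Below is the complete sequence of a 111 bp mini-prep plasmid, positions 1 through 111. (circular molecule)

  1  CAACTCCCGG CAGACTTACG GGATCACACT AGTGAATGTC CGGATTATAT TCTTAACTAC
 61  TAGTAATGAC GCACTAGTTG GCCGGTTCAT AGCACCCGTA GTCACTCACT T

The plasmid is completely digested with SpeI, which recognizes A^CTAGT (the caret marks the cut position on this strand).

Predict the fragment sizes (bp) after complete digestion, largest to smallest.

SpeI sites (ACTAGT) start at positions 28, 59, 73.
SpeI cuts after the first base of each site, so after positions 28, 59, 73.
Circular molecule, 3 cuts → 3 fragments:
  29–59 → 31 bp
  60–73 → 14 bp
  74–111 then 1–28 → 38 + 28 = 66 bp
Sorted largest to smallest: 66, 31, 14 bp.

66, 31, 14 bp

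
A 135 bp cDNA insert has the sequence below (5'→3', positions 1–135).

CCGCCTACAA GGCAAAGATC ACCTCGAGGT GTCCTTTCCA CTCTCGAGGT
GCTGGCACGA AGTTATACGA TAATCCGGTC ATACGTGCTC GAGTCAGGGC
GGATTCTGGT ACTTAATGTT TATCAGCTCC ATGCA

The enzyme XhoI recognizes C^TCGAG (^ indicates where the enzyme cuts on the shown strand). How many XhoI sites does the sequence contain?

CTCGAG occurs starting at positions 23, 43, 88.
XhoI cuts at 3 sites.

3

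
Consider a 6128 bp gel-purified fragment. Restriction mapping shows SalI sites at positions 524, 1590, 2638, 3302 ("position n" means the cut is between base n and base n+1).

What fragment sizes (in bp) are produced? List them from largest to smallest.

2826, 1066, 1048, 664, 524 bp

Linear molecule, 4 cuts → 5 fragments:
  524 − 0 = 524 bp
  1590 − 524 = 1066 bp
  2638 − 1590 = 1048 bp
  3302 − 2638 = 664 bp
  6128 − 3302 = 2826 bp
Sorted largest to smallest: 2826, 1066, 1048, 664, 524 bp.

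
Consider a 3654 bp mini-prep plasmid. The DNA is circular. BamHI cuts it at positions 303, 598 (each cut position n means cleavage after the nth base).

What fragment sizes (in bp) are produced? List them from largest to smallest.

3359, 295 bp

Circular molecule, 2 cuts → 2 fragments:
  598 − 303 = 295 bp
  wrap: 3654 − 598 + 303 = 3359 bp
Sorted largest to smallest: 3359, 295 bp.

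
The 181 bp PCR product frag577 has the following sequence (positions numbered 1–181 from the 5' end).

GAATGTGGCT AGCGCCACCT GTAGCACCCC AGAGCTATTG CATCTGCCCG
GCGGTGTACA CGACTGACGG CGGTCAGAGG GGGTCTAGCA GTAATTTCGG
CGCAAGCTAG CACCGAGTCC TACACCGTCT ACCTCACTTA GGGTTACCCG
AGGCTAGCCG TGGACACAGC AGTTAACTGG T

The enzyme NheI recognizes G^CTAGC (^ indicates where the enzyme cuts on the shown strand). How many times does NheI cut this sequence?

GCTAGC occurs starting at positions 8, 106, 153.
NheI cuts at 3 sites.

3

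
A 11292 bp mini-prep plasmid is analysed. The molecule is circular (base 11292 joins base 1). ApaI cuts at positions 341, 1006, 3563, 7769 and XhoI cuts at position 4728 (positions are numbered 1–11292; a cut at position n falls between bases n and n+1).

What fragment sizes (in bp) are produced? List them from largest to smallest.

Combined cut positions (sorted): 341, 1006, 3563, 4728, 7769.
Circular molecule, 5 cuts → 5 fragments:
  1006 − 341 = 665 bp
  3563 − 1006 = 2557 bp
  4728 − 3563 = 1165 bp
  7769 − 4728 = 3041 bp
  wrap: 11292 − 7769 + 341 = 3864 bp
Sorted largest to smallest: 3864, 3041, 2557, 1165, 665 bp.

3864, 3041, 2557, 1165, 665 bp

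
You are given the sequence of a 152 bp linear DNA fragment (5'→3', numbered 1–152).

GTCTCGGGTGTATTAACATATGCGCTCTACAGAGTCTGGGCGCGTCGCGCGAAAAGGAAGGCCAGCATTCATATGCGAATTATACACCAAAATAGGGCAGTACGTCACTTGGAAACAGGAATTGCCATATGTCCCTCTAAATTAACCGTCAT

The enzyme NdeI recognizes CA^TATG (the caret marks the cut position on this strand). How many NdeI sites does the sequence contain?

3

CATATG occurs starting at positions 17, 70, 126.
NdeI cuts at 3 sites.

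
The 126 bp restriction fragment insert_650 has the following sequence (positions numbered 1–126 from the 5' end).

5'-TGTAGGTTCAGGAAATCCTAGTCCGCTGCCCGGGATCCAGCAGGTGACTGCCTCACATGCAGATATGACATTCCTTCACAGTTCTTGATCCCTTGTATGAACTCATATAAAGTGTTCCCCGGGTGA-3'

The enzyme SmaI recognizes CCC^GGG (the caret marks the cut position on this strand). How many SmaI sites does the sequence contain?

CCCGGG occurs starting at positions 29, 118.
SmaI cuts at 2 sites.

2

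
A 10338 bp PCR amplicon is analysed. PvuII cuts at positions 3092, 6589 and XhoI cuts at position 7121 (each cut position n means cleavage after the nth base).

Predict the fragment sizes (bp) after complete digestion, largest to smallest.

Combined cut positions (sorted): 3092, 6589, 7121.
Linear molecule, 3 cuts → 4 fragments:
  3092 − 0 = 3092 bp
  6589 − 3092 = 3497 bp
  7121 − 6589 = 532 bp
  10338 − 7121 = 3217 bp
Sorted largest to smallest: 3497, 3217, 3092, 532 bp.

3497, 3217, 3092, 532 bp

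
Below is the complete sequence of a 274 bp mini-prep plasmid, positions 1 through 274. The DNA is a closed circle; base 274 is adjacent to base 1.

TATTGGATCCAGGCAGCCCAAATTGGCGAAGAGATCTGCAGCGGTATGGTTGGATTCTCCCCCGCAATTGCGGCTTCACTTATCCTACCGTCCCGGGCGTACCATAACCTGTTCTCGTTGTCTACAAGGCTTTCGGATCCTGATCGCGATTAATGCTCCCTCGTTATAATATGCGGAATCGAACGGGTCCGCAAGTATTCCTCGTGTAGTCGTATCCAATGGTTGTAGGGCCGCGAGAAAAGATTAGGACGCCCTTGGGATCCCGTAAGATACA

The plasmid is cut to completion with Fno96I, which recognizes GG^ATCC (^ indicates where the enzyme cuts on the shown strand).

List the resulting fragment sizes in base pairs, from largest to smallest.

Fno96I sites (GGATCC) start at positions 5, 135, 258.
Fno96I cuts after base 2 of each site, so after positions 6, 136, 259.
Circular molecule, 3 cuts → 3 fragments:
  7–136 → 130 bp
  137–259 → 123 bp
  260–274 then 1–6 → 15 + 6 = 21 bp
Sorted largest to smallest: 130, 123, 21 bp.

130, 123, 21 bp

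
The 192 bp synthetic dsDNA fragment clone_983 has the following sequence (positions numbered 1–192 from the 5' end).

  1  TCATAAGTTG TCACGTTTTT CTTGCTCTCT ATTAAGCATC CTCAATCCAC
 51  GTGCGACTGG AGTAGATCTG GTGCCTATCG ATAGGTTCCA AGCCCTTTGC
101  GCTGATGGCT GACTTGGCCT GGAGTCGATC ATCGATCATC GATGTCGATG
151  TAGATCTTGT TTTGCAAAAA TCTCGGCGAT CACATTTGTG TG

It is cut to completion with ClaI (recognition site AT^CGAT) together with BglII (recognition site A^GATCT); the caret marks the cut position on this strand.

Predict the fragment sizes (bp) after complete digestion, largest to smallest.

64, 54, 40, 14, 13, 7 bp

ClaI sites (ATCGAT) start at positions 77, 131, 138.
ClaI cuts after base 2 of each site, so after positions 78, 132, 139.
BglII sites (AGATCT) start at positions 64, 152.
BglII cuts after the first base of each site, so after positions 64, 152.
Combined cut positions: 64, 78, 132, 139, 152.
Linear molecule, 5 cuts → 6 fragments:
  1–64 → 64 bp
  65–78 → 14 bp
  79–132 → 54 bp
  133–139 → 7 bp
  140–152 → 13 bp
  153–192 → 40 bp
Sorted largest to smallest: 64, 54, 40, 14, 13, 7 bp.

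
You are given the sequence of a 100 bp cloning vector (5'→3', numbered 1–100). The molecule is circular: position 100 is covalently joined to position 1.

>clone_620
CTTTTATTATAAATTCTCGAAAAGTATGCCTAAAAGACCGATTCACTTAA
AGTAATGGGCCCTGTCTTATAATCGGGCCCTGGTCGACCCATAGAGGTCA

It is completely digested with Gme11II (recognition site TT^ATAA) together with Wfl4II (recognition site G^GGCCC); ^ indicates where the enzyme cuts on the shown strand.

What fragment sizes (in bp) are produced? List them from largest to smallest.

49, 33, 11, 7 bp

Gme11II sites (TTATAA) start at positions 7, 67.
Gme11II cuts after base 2 of each site, so after positions 8, 68.
Wfl4II sites (GGGCCC) start at positions 57, 75.
Wfl4II cuts after the first base of each site, so after positions 57, 75.
Combined cut positions: 8, 57, 68, 75.
Circular molecule, 4 cuts → 4 fragments:
  9–57 → 49 bp
  58–68 → 11 bp
  69–75 → 7 bp
  76–100 then 1–8 → 25 + 8 = 33 bp
Sorted largest to smallest: 49, 33, 11, 7 bp.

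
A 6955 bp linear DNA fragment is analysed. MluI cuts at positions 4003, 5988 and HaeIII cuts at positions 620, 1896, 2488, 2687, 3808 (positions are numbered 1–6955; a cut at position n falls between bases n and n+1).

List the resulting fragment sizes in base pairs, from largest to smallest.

Combined cut positions (sorted): 620, 1896, 2488, 2687, 3808, 4003, 5988.
Linear molecule, 7 cuts → 8 fragments:
  620 − 0 = 620 bp
  1896 − 620 = 1276 bp
  2488 − 1896 = 592 bp
  2687 − 2488 = 199 bp
  3808 − 2687 = 1121 bp
  4003 − 3808 = 195 bp
  5988 − 4003 = 1985 bp
  6955 − 5988 = 967 bp
Sorted largest to smallest: 1985, 1276, 1121, 967, 620, 592, 199, 195 bp.

1985, 1276, 1121, 967, 620, 592, 199, 195 bp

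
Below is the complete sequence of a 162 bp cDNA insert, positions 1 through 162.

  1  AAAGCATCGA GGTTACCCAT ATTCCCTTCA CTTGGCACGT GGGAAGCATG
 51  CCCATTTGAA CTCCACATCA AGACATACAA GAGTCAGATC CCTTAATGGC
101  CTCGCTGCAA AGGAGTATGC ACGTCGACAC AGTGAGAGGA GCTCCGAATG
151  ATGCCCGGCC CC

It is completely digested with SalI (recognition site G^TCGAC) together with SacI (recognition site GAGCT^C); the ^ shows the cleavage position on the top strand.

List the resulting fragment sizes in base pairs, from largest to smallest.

123, 20, 19 bp

The SalI site (GTCGAC) starts at position 123.
SalI cuts after the first base of each site, so after position 123.
The SacI site (GAGCTC) starts at position 139.
SacI cuts after base 5 of each site (before the last base), so after position 143.
Combined cut positions: 123, 143.
Linear molecule, 2 cuts → 3 fragments:
  1–123 → 123 bp
  124–143 → 20 bp
  144–162 → 19 bp
Sorted largest to smallest: 123, 20, 19 bp.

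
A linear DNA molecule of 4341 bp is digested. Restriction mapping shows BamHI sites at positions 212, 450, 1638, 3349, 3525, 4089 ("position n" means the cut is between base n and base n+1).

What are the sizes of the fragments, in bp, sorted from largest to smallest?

1711, 1188, 564, 252, 238, 212, 176 bp

Linear molecule, 6 cuts → 7 fragments:
  212 − 0 = 212 bp
  450 − 212 = 238 bp
  1638 − 450 = 1188 bp
  3349 − 1638 = 1711 bp
  3525 − 3349 = 176 bp
  4089 − 3525 = 564 bp
  4341 − 4089 = 252 bp
Sorted largest to smallest: 1711, 1188, 564, 252, 238, 212, 176 bp.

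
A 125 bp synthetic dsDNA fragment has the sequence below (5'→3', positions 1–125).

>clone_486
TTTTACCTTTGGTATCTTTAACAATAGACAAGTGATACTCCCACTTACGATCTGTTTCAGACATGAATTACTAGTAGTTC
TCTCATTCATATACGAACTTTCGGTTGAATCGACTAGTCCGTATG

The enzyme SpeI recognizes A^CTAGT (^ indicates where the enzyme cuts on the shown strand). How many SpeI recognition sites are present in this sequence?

ACTAGT occurs starting at positions 70, 113.
SpeI cuts at 2 sites.

2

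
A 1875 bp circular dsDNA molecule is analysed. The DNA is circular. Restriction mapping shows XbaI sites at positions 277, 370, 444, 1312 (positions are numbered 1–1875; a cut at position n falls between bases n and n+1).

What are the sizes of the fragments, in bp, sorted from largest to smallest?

Circular molecule, 4 cuts → 4 fragments:
  370 − 277 = 93 bp
  444 − 370 = 74 bp
  1312 − 444 = 868 bp
  wrap: 1875 − 1312 + 277 = 840 bp
Sorted largest to smallest: 868, 840, 93, 74 bp.

868, 840, 93, 74 bp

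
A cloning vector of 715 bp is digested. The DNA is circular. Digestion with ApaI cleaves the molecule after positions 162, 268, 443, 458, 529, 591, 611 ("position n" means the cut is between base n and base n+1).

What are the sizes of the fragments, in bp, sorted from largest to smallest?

Circular molecule, 7 cuts → 7 fragments:
  268 − 162 = 106 bp
  443 − 268 = 175 bp
  458 − 443 = 15 bp
  529 − 458 = 71 bp
  591 − 529 = 62 bp
  611 − 591 = 20 bp
  wrap: 715 − 611 + 162 = 266 bp
Sorted largest to smallest: 266, 175, 106, 71, 62, 20, 15 bp.

266, 175, 106, 71, 62, 20, 15 bp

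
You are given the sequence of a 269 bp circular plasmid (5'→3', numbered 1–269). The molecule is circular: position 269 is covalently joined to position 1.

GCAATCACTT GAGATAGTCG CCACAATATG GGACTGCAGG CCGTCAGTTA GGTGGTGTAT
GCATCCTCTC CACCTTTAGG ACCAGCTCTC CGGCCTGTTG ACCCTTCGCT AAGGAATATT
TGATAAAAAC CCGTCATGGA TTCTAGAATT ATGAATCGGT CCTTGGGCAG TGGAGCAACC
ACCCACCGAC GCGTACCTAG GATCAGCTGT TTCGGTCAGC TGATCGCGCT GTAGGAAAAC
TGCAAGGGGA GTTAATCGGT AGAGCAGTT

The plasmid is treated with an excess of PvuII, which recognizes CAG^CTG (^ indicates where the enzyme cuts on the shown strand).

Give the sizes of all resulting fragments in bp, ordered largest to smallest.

PvuII sites (CAGCTG) start at positions 204, 217.
PvuII cuts after base 3 of each site, so after positions 206, 219.
Circular molecule, 2 cuts → 2 fragments:
  207–219 → 13 bp
  220–269 then 1–206 → 50 + 206 = 256 bp
Sorted largest to smallest: 256, 13 bp.

256, 13 bp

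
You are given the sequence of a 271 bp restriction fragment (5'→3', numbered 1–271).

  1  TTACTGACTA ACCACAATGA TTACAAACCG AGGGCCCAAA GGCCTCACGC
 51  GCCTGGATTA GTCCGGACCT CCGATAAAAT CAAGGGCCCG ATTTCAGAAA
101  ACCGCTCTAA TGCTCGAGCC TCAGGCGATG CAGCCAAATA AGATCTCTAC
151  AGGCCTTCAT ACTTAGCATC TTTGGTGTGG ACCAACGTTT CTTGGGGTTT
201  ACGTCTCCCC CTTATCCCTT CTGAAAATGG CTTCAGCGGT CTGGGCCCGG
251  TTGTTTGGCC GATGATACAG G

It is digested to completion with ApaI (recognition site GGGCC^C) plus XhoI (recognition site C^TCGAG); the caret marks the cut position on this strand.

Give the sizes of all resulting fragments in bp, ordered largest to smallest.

134, 52, 36, 25, 24 bp

ApaI sites (GGGCCC) start at positions 32, 84, 243.
ApaI cuts after base 5 of each site (before the last base), so after positions 36, 88, 247.
The XhoI site (CTCGAG) starts at position 113.
XhoI cuts after the first base of each site, so after position 113.
Combined cut positions: 36, 88, 113, 247.
Linear molecule, 4 cuts → 5 fragments:
  1–36 → 36 bp
  37–88 → 52 bp
  89–113 → 25 bp
  114–247 → 134 bp
  248–271 → 24 bp
Sorted largest to smallest: 134, 52, 36, 25, 24 bp.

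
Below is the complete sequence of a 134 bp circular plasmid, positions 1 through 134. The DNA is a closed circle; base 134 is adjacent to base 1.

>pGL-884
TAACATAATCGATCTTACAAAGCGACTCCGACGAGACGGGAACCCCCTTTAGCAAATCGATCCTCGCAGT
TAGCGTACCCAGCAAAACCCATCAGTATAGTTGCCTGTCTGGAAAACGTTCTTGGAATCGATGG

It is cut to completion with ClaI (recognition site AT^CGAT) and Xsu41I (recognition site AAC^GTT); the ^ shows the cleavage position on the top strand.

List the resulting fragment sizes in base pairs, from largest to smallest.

ClaI sites (ATCGAT) start at positions 8, 56, 127.
ClaI cuts after base 2 of each site, so after positions 9, 57, 128.
The Xsu41I site (AACGTT) starts at position 115.
Xsu41I cuts after base 3 of each site, so after position 117.
Combined cut positions: 9, 57, 117, 128.
Circular molecule, 4 cuts → 4 fragments:
  10–57 → 48 bp
  58–117 → 60 bp
  118–128 → 11 bp
  129–134 then 1–9 → 6 + 9 = 15 bp
Sorted largest to smallest: 60, 48, 15, 11 bp.

60, 48, 15, 11 bp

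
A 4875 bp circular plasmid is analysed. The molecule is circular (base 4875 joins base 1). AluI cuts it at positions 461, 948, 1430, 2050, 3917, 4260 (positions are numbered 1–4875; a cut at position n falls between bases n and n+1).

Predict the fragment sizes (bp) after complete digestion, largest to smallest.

Circular molecule, 6 cuts → 6 fragments:
  948 − 461 = 487 bp
  1430 − 948 = 482 bp
  2050 − 1430 = 620 bp
  3917 − 2050 = 1867 bp
  4260 − 3917 = 343 bp
  wrap: 4875 − 4260 + 461 = 1076 bp
Sorted largest to smallest: 1867, 1076, 620, 487, 482, 343 bp.

1867, 1076, 620, 487, 482, 343 bp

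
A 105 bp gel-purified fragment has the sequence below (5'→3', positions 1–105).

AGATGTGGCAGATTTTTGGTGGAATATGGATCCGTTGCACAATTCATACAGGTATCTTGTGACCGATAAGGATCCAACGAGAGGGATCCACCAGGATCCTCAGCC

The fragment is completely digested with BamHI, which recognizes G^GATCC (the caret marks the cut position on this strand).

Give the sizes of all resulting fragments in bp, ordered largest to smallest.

BamHI sites (GGATCC) start at positions 28, 70, 84, 94.
BamHI cuts after the first base of each site, so after positions 28, 70, 84, 94.
Linear molecule, 4 cuts → 5 fragments:
  1–28 → 28 bp
  29–70 → 42 bp
  71–84 → 14 bp
  85–94 → 10 bp
  95–105 → 11 bp
Sorted largest to smallest: 42, 28, 14, 11, 10 bp.

42, 28, 14, 11, 10 bp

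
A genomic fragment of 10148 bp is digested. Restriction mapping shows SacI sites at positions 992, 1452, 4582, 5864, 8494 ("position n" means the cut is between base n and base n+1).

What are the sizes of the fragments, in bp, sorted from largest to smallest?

3130, 2630, 1654, 1282, 992, 460 bp

Linear molecule, 5 cuts → 6 fragments:
  992 − 0 = 992 bp
  1452 − 992 = 460 bp
  4582 − 1452 = 3130 bp
  5864 − 4582 = 1282 bp
  8494 − 5864 = 2630 bp
  10148 − 8494 = 1654 bp
Sorted largest to smallest: 3130, 2630, 1654, 1282, 992, 460 bp.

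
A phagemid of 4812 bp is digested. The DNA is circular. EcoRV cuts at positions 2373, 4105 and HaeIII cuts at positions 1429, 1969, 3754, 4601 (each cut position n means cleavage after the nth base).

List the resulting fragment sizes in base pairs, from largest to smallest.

Combined cut positions (sorted): 1429, 1969, 2373, 3754, 4105, 4601.
Circular molecule, 6 cuts → 6 fragments:
  1969 − 1429 = 540 bp
  2373 − 1969 = 404 bp
  3754 − 2373 = 1381 bp
  4105 − 3754 = 351 bp
  4601 − 4105 = 496 bp
  wrap: 4812 − 4601 + 1429 = 1640 bp
Sorted largest to smallest: 1640, 1381, 540, 496, 404, 351 bp.

1640, 1381, 540, 496, 404, 351 bp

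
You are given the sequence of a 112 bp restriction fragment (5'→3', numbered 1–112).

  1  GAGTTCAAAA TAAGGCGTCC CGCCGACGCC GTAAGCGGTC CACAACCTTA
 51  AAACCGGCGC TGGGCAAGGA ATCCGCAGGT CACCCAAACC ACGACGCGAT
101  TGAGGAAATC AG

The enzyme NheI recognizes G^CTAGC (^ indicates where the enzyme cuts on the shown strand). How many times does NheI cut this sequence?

0

No occurrence of GCTAGC is present in the sequence.
NheI does not cut: 0 sites.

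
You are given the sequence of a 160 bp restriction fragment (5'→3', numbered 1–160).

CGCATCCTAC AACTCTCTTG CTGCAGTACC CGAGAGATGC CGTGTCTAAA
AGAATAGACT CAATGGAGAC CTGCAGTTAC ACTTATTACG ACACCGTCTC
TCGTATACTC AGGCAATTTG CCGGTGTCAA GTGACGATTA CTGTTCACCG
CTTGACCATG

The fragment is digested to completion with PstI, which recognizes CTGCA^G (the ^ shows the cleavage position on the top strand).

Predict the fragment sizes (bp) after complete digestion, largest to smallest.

PstI sites (CTGCAG) start at positions 21, 71.
PstI cuts after base 5 of each site (before the last base), so after positions 25, 75.
Linear molecule, 2 cuts → 3 fragments:
  1–25 → 25 bp
  26–75 → 50 bp
  76–160 → 85 bp
Sorted largest to smallest: 85, 50, 25 bp.

85, 50, 25 bp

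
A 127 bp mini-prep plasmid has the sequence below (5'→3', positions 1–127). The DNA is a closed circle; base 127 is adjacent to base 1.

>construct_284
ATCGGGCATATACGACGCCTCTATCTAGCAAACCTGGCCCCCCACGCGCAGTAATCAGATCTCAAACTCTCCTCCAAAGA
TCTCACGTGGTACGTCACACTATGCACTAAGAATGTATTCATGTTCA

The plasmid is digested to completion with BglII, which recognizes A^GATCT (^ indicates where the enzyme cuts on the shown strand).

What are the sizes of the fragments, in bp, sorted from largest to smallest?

106, 21 bp

BglII sites (AGATCT) start at positions 57, 78.
BglII cuts after the first base of each site, so after positions 57, 78.
Circular molecule, 2 cuts → 2 fragments:
  58–78 → 21 bp
  79–127 then 1–57 → 49 + 57 = 106 bp
Sorted largest to smallest: 106, 21 bp.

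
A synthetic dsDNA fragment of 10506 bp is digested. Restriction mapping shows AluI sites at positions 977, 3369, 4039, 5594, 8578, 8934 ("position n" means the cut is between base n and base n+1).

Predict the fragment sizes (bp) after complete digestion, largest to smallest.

2984, 2392, 1572, 1555, 977, 670, 356 bp

Linear molecule, 6 cuts → 7 fragments:
  977 − 0 = 977 bp
  3369 − 977 = 2392 bp
  4039 − 3369 = 670 bp
  5594 − 4039 = 1555 bp
  8578 − 5594 = 2984 bp
  8934 − 8578 = 356 bp
  10506 − 8934 = 1572 bp
Sorted largest to smallest: 2984, 2392, 1572, 1555, 977, 670, 356 bp.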